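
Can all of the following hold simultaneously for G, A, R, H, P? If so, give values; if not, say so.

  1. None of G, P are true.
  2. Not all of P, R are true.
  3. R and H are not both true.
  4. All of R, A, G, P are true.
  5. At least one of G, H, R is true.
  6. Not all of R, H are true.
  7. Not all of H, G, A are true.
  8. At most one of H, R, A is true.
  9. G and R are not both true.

The formula is unsatisfiable.

Case G = True:
  Constraint (1) is violated (G=T) — contradiction.
Case G = False:
  Constraint (4) is violated (G=F) — contradiction.
Both cases fail — unsatisfiable.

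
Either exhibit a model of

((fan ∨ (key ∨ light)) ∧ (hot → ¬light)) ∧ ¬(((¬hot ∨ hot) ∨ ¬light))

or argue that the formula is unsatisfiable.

The conjunct ¬(((¬hot ∨ hot) ∨ ¬light)) is unsatisfiable on its own:
  hot=F, light=F: evaluates to False.
  hot=F, light=T: evaluates to False.
  hot=T, light=F: evaluates to False.
  hot=T, light=T: evaluates to False.
So the whole conjunction is unsatisfiable.

UNSATISFIABLE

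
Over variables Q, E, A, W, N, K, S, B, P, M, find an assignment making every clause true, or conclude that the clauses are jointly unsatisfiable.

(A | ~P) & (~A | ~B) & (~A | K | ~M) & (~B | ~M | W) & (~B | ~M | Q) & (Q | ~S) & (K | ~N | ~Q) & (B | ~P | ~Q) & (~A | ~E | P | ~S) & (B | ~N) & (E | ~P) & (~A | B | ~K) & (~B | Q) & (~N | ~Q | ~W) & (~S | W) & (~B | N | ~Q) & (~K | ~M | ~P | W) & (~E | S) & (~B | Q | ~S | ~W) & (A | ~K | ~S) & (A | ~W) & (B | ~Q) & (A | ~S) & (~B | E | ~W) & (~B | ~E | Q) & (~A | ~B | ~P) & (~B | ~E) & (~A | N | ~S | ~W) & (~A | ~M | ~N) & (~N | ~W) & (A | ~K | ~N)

Set Q = False.
  then (Q | ~S) forces S = False.
  then (~B | Q) forces B = False.
  then (~E | S) forces E = False.
  then (B | ~N) forces N = False.
  then (E | ~P) forces P = False.
Set A = False.
  then (A | ~W) forces W = False.
Set K = True.
Set M = False.
All clauses satisfied.

Q = False, E = False, A = False, W = False, N = False, K = True, S = False, B = False, P = False, M = False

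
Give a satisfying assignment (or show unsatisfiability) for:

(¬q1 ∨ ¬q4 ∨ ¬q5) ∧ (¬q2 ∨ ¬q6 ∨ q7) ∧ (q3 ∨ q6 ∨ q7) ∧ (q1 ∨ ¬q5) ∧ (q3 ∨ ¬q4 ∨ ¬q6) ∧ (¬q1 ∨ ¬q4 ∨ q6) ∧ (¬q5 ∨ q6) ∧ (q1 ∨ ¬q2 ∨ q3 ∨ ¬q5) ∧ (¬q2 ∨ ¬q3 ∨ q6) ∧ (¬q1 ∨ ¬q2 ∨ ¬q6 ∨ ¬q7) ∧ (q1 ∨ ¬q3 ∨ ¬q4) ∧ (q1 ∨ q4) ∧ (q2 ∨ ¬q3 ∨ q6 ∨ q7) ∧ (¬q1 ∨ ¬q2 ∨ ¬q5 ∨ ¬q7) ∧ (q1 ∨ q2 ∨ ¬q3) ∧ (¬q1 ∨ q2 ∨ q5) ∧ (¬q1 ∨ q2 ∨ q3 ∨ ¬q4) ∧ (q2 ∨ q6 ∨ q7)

q1 = False, q2 = True, q3 = False, q4 = True, q5 = False, q6 = False, q7 = True

Set q1 = False.
  then (q1 ∨ ¬q5) forces q5 = False.
  then (q1 ∨ q4) forces q4 = True.
  then (q1 ∨ ¬q3 ∨ ¬q4) forces q3 = False.
  then (q3 ∨ ¬q4 ∨ ¬q6) forces q6 = False.
  then (q3 ∨ q6 ∨ q7) forces q7 = True.
Set q2 = True.
All clauses satisfied.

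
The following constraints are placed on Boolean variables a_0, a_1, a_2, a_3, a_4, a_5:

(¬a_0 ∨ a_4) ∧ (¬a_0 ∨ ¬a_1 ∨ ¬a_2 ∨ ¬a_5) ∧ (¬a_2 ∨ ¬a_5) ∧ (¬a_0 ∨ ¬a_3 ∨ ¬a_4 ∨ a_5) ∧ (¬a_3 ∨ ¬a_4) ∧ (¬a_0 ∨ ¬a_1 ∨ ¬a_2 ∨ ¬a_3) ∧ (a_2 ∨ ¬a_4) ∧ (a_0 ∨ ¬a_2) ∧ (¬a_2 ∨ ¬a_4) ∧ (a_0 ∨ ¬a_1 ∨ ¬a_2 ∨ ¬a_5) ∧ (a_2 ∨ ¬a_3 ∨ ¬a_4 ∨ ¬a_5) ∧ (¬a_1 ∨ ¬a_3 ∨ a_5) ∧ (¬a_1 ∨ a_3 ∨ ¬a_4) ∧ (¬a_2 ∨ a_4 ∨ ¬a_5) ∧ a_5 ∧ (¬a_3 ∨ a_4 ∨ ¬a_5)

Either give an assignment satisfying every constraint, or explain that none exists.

Unit clause (a_5) forces a_5 = True.
In (¬a_2 ∨ ¬a_5) only ¬a_2 is left, so a_2 = False.
In (a_2 ∨ ¬a_4) only ¬a_4 is left, so a_4 = False.
In (¬a_3 ∨ a_4 ∨ ¬a_5) only ¬a_3 is left, so a_3 = False.
In (¬a_0 ∨ a_4) only ¬a_0 is left, so a_0 = False.
Set a_1 = True.
All clauses satisfied.

a_0 = False, a_1 = True, a_2 = False, a_3 = False, a_4 = False, a_5 = True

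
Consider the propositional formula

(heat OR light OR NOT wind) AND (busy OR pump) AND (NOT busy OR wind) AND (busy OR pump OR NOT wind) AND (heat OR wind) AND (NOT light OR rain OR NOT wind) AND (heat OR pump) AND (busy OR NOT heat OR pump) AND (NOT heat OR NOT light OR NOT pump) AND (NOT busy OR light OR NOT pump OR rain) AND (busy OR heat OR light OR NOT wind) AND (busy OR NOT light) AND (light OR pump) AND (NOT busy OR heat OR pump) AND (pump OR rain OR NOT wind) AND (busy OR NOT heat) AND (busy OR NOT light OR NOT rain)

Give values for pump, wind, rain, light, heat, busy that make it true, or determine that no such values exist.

Set pump = False.
  then (busy OR pump) forces busy = True.
  then (NOT busy OR wind) forces wind = True.
  then (heat OR pump) forces heat = True.
  then (light OR pump) forces light = True.
  then (pump OR rain OR NOT wind) forces rain = True.
All clauses satisfied.

pump=F, wind=T, rain=T, light=T, heat=T, busy=T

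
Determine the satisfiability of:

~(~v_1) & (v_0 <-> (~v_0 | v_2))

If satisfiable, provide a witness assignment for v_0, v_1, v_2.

v_0=T, v_1=T, v_2=T

  ~(~v_1) = True
    ~v_1 = False
  v_0 <-> (~v_0 | v_2) = True
    ~v_0 | v_2 = True
      ~v_0 = False
Both conjuncts True, so the formula holds.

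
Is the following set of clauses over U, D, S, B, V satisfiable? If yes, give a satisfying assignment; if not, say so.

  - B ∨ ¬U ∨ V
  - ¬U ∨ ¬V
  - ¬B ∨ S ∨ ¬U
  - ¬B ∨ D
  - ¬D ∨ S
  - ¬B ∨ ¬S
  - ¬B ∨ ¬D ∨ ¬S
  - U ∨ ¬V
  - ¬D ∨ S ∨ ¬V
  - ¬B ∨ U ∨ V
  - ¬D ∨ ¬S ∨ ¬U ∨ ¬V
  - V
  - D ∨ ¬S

The formula is unsatisfiable.

Case V = True:
  (¬U ∨ ¬V) forces U = False.
  Clause (U ∨ ¬V) is falsified — contradiction.
Case V = False:
  Clause (V) is falsified — contradiction.
Both cases fail, so the formula is unsatisfiable.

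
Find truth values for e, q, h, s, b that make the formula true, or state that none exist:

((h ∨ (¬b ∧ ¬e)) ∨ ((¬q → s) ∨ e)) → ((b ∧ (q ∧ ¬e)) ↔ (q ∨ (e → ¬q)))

e: False; q: True; h: False; s: True; b: True

  ((h ∨ (¬b ∧ ¬e)) ∨ ((¬q → s) ∨ e)) → ((b ∧ (q ∧ ¬e)) ↔ (q ∨ (e → ¬q))) = True
    (h ∨ (¬b ∧ ¬e)) ∨ ((¬q → s) ∨ e) = True
      h ∨ (¬b ∧ ¬e) = False
        ¬b ∧ ¬e = False
          ¬b = False
          ¬e = True
      (¬q → s) ∨ e = True
        ¬q → s = True
          ¬q = False
    (b ∧ (q ∧ ¬e)) ↔ (q ∨ (e → ¬q)) = True
      b ∧ (q ∧ ¬e) = True
        q ∧ ¬e = True
          ¬e = True
      q ∨ (e → ¬q) = True
        e → ¬q = True
          ¬q = False
The formula evaluates to True.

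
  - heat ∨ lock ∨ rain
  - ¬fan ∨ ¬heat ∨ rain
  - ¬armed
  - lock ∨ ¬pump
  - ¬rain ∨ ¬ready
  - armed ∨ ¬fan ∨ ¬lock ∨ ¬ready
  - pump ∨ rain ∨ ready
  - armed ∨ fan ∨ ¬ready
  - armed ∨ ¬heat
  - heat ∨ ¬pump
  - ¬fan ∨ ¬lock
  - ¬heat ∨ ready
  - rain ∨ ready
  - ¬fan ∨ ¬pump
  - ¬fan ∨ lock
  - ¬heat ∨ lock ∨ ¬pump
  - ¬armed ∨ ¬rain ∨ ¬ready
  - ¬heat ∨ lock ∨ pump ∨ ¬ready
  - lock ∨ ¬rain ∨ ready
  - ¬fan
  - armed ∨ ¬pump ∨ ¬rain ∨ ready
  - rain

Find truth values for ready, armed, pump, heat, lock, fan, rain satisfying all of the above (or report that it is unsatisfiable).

ready=F, armed=F, pump=F, heat=F, lock=T, fan=F, rain=T

Unit clause (¬armed) forces armed = False.
In (armed ∨ ¬heat) only ¬heat is left, so heat = False.
In (heat ∨ ¬pump) only ¬pump is left, so pump = False.
Unit clause (¬fan) forces fan = False.
Unit clause (rain) forces rain = True.
In (¬rain ∨ ¬ready) only ¬ready is left, so ready = False.
In (lock ∨ ¬rain ∨ ready) only lock is left, so lock = True.
All clauses satisfied.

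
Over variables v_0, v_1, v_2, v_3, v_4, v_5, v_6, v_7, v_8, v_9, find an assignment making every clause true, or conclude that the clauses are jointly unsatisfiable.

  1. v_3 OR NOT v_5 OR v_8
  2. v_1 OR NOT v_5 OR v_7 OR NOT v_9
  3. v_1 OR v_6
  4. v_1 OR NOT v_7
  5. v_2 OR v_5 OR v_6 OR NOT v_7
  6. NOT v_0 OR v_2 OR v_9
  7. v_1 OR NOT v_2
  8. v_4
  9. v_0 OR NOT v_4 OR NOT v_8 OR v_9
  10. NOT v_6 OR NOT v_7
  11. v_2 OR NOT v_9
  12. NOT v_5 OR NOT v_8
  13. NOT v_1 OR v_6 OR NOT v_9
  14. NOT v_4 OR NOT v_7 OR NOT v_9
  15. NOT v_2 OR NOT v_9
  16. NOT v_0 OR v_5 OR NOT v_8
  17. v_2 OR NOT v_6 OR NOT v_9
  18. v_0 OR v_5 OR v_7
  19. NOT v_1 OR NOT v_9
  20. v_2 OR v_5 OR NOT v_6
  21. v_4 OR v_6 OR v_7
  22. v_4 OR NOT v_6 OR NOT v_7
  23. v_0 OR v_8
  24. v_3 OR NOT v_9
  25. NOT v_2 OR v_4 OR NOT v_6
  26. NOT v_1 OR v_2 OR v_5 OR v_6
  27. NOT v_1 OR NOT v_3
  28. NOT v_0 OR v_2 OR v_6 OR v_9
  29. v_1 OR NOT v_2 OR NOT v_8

v_0 = True; v_1 = True; v_2 = True; v_3 = False; v_4 = True; v_5 = False; v_6 = False; v_7 = False; v_8 = False; v_9 = False

Unit clause (v_4) forces v_4 = True.
Set v_0 = True.
Try v_1 = False:
  (v_1 OR v_6) forces v_6 = True.
  (v_1 OR NOT v_7) forces v_7 = False.
  (v_1 OR NOT v_2) forces v_2 = False.
  (NOT v_0 OR v_2 OR v_9) forces v_9 = True.
  clause (v_2 OR NOT v_9) is falsified — backtrack.
So v_1 = True.
  then (NOT v_1 OR NOT v_9) forces v_9 = False.
  then (NOT v_1 OR NOT v_3) forces v_3 = False.
  then (NOT v_0 OR v_2 OR v_9) forces v_2 = True.
Try v_5 = True:
  (v_3 OR NOT v_5 OR v_8) forces v_8 = True.
  clause (NOT v_5 OR NOT v_8) is falsified — backtrack.
So v_5 = False.
  then (NOT v_0 OR v_5 OR NOT v_8) forces v_8 = False.
Set v_6 = False.
Set v_7 = False.
All clauses satisfied.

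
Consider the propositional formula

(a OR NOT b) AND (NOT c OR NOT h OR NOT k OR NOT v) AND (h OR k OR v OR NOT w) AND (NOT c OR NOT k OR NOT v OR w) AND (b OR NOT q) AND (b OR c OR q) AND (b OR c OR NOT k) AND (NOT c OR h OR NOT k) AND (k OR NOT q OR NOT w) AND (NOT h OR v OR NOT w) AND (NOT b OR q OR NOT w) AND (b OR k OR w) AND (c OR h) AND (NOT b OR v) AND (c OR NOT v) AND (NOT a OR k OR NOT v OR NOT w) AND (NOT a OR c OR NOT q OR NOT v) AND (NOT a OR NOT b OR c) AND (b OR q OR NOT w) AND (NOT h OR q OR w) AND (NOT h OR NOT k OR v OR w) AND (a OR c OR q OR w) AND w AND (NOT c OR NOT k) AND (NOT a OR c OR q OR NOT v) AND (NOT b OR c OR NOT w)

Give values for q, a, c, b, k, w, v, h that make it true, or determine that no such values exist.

No satisfying assignment exists.

Case k = True:
  (w) forces w = True.
  (NOT c OR NOT k) forces c = False.
  (b OR c OR NOT k) forces b = True.
  Clause (NOT b OR c OR NOT w) is falsified — contradiction.
Case k = False:
  (w) forces w = True.
  (k OR NOT q OR NOT w) forces q = False.
  (NOT b OR q OR NOT w) forces b = False.
  Clause (b OR q OR NOT w) is falsified — contradiction.
Both cases fail, so the formula is unsatisfiable.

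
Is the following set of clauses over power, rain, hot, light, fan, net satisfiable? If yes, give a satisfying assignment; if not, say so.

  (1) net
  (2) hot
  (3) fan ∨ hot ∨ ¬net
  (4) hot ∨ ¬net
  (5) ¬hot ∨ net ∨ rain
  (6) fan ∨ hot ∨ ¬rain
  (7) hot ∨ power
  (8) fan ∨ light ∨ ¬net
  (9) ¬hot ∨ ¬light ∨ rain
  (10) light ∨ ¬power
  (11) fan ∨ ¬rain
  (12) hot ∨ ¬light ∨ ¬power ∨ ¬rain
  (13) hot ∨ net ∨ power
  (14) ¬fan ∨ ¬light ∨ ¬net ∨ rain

Unit clause (net) forces net = True.
Unit clause (hot) forces hot = True.
Set power = True.
  then (light ∨ ¬power) forces light = True.
  then (¬hot ∨ ¬light ∨ rain) forces rain = True.
  then (fan ∨ ¬rain) forces fan = True.
All clauses satisfied.

power: True, rain: True, hot: True, light: True, fan: True, net: True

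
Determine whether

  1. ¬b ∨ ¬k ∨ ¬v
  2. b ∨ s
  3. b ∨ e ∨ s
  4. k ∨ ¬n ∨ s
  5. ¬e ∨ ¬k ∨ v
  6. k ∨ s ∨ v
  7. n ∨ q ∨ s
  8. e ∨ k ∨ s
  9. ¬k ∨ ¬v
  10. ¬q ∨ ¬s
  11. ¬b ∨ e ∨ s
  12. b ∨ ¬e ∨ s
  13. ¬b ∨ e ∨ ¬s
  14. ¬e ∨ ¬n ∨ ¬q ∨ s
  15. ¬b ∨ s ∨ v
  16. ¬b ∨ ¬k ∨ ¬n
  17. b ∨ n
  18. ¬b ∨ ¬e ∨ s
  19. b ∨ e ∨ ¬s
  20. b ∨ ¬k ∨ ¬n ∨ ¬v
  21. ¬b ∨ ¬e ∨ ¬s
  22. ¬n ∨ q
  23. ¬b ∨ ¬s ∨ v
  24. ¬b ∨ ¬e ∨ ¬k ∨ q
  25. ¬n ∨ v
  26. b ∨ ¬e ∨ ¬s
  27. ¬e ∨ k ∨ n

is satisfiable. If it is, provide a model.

Case s = True:
  (¬q ∨ ¬s) forces q = False.
  (¬n ∨ q) forces n = False.
  (b ∨ n) forces b = True.
  (¬b ∨ e ∨ ¬s) forces e = True.
  Clause (¬b ∨ ¬e ∨ ¬s) is falsified — contradiction.
Case s = False:
  (b ∨ s) forces b = True.
  (¬b ∨ e ∨ s) forces e = True.
  Clause (¬b ∨ ¬e ∨ s) is falsified — contradiction.
Both cases fail, so the formula is unsatisfiable.

The formula is unsatisfiable.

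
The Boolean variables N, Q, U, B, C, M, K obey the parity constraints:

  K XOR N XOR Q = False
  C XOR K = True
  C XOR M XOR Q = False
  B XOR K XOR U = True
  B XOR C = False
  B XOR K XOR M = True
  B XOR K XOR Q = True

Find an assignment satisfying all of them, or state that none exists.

N: True; Q: False; U: False; B: False; C: False; M: False; K: True

K XOR N XOR Q = T XOR T XOR F = False ✓
C XOR K = F XOR T = True ✓
C XOR M XOR Q = F XOR F XOR F = False ✓
B XOR K XOR U = F XOR T XOR F = True ✓
B XOR C = F XOR F = False ✓
B XOR K XOR M = F XOR T XOR F = True ✓
B XOR K XOR Q = F XOR T XOR F = True ✓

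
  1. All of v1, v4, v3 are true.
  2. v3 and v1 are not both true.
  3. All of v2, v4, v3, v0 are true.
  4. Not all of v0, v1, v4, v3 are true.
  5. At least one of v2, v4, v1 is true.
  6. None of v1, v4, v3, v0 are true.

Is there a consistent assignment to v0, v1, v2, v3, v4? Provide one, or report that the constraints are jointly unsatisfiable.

The formula is unsatisfiable.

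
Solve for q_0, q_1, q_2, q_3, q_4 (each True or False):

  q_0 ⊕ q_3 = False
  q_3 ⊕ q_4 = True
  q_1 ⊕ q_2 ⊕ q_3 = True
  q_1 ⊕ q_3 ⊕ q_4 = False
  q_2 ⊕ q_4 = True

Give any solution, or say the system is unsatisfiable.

q_0 = False, q_1 = True, q_2 = False, q_3 = False, q_4 = True

q_0 ⊕ q_3 = F ⊕ F = False ✓
q_3 ⊕ q_4 = F ⊕ T = True ✓
q_1 ⊕ q_2 ⊕ q_3 = T ⊕ F ⊕ F = True ✓
q_1 ⊕ q_3 ⊕ q_4 = T ⊕ F ⊕ T = False ✓
q_2 ⊕ q_4 = F ⊕ T = True ✓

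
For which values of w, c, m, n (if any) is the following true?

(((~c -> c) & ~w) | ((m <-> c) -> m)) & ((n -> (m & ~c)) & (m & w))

w = True, c = False, m = True, n = False

  ((~c -> c) & ~w) | ((m <-> c) -> m) = True
    (~c -> c) & ~w = False
      ~c -> c = False
        ~c = True
      ~w = False
    (m <-> c) -> m = True
      m <-> c = False
  (n -> (m & ~c)) & (m & w) = True
    n -> (m & ~c) = True
      m & ~c = True
        ~c = True
    m & w = True
Both conjuncts True, so the formula holds.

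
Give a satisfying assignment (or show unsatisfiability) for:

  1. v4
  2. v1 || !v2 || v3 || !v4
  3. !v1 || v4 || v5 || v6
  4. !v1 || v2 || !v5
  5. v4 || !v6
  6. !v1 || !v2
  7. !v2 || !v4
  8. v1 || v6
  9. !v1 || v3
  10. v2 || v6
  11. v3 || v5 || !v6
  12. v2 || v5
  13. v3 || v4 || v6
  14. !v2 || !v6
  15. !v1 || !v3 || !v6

Unit clause (v4) forces v4 = True.
In (!v2 || !v4) only !v2 is left, so v2 = False.
In (v2 || v6) only v6 is left, so v6 = True.
In (v2 || v5) only v5 is left, so v5 = True.
In (!v1 || v2 || !v5) only !v1 is left, so v1 = False.
Set v3 = False.
All clauses satisfied.

v1: False, v2: False, v3: False, v4: True, v5: True, v6: True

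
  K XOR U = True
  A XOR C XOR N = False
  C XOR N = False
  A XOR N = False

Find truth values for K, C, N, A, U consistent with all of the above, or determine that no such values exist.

K: True, C: False, N: False, A: False, U: False

K XOR U = T XOR F = True ✓
A XOR C XOR N = F XOR F XOR F = False ✓
C XOR N = F XOR F = False ✓
A XOR N = F XOR F = False ✓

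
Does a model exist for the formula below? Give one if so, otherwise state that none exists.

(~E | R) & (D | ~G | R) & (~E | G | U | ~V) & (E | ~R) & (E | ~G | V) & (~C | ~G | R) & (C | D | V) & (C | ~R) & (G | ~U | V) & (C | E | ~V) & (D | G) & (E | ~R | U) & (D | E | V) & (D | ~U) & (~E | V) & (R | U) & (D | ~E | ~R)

V=T, E=T, D=T, G=T, R=T, U=F, C=T

Try V = False:
  (~E | V) forces E = False.
  (E | ~R) forces R = False.
  (E | ~G | V) forces G = False.
  (G | ~U | V) forces U = False.
  clause (R | U) is falsified — backtrack.
So V = True.
Set E = True.
  then (~E | R) forces R = True.
  then (C | ~R) forces C = True.
  then (D | ~E | ~R) forces D = True.
Set G = True.
Set U = False.
All clauses satisfied.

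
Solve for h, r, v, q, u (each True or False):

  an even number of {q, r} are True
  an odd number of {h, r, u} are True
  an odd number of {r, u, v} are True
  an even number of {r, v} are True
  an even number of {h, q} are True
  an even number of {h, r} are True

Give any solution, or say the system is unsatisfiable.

h: False; r: False; v: False; q: False; u: True

{q, r}: 0 true → even ✓
{h, r, u}: 1 true → odd ✓
{r, u, v}: 1 true → odd ✓
{r, v}: 0 true → even ✓
{h, q}: 0 true → even ✓
{h, r}: 0 true → even ✓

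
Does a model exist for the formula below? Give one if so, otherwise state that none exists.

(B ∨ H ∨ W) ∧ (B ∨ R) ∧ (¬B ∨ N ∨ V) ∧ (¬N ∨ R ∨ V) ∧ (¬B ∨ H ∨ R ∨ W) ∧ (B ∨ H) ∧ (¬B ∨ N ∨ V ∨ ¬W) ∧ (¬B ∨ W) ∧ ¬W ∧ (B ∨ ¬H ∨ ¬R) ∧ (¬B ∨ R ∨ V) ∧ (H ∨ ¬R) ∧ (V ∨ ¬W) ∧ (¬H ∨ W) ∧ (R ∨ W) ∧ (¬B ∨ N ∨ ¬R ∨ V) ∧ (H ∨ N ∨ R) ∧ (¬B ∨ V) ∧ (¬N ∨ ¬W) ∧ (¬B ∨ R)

The formula is unsatisfiable.

Case W = True:
  Clause (¬W) is falsified — contradiction.
Case W = False:
  (¬B ∨ W) forces B = False.
  (B ∨ H ∨ W) forces H = True.
  Clause (¬H ∨ W) is falsified — contradiction.
Both cases fail, so the formula is unsatisfiable.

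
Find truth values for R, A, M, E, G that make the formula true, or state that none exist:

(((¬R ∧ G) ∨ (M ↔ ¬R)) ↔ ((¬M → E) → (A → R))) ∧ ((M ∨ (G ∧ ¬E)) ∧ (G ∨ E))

R = True, A = False, M = False, E = False, G = True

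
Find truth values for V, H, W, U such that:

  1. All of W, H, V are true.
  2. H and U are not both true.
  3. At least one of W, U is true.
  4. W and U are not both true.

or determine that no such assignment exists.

V=T, H=T, W=T, U=F

  (1) {W, H, V}: all 3 true ✓
  (2) H=T, U=F — not both ✓
  (3) {W, U}: 1 true — at least one ✓
  (4) W=T, U=F — not both ✓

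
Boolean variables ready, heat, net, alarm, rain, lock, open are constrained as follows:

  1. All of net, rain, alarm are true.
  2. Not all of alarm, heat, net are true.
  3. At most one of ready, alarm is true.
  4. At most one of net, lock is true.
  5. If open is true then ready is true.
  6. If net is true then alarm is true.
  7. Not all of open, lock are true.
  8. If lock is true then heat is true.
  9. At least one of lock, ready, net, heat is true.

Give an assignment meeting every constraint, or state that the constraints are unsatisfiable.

ready=F, heat=F, net=T, alarm=T, rain=T, lock=F, open=F

  (1) {net, rain, alarm}: all 3 true ✓
  (2) {alarm, heat, net}: 2/3 true — not all ✓
  (3) {ready, alarm}: 1 true — at most one ✓
  (4) {net, lock}: 1 true — at most one ✓
  (5) open=F ⇒ ready: vacuous ✓
  (6) net=T ⇒ alarm: T ✓
  (7) {open, lock}: 0/2 true — not all ✓
  (8) lock=F ⇒ heat: vacuous ✓
  (9) {lock, ready, net, heat}: 1 true — at least one ✓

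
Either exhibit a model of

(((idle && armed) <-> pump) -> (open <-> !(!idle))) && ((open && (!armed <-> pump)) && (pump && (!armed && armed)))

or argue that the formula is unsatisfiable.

Case armed = True: the conjunct !armed is False.
Case armed = False: the conjunct armed is False.
Both cases fail — unsatisfiable.

Unsatisfiable — no assignment works.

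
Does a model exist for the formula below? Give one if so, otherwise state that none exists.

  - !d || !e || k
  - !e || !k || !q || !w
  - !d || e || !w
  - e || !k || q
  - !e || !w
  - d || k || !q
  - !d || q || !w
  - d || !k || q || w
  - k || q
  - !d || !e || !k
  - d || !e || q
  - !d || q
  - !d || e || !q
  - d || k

Try d = True:
  (!d || q) forces q = True.
  (!d || e || !q) forces e = True.
  (!d || !e || k) forces k = True.
  clause (!d || !e || !k) is falsified — backtrack.
So d = False.
  then (d || k) forces k = True.
Set q = True.
Set w = False.
Set e = True.
All clauses satisfied.

d = False, q = True, k = True, w = False, e = True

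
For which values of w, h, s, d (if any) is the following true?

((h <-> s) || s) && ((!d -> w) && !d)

w: True; h: False; s: True; d: False

  (h <-> s) || s = True
    h <-> s = False
  (!d -> w) && !d = True
    !d -> w = True
      !d = True
    !d = True
Both conjuncts True, so the formula holds.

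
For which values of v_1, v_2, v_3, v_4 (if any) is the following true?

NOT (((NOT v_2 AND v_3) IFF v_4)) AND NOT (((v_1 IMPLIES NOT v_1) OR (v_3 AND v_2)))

v_1 = True; v_2 = False; v_3 = True; v_4 = False

  NOT (((NOT v_2 AND v_3) IFF v_4)) = True
    (NOT v_2 AND v_3) IFF v_4 = False
      NOT v_2 AND v_3 = True
        NOT v_2 = True
  NOT (((v_1 IMPLIES NOT v_1) OR (v_3 AND v_2))) = True
    (v_1 IMPLIES NOT v_1) OR (v_3 AND v_2) = False
      v_1 IMPLIES NOT v_1 = False
        NOT v_1 = False
      v_3 AND v_2 = False
Both conjuncts True, so the formula holds.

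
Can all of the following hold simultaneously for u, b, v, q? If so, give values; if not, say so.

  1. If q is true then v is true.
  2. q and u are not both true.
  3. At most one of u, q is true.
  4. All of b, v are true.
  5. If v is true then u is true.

u=T, b=T, v=T, q=F

  (1) q=F ⇒ v: vacuous ✓
  (2) q=F, u=T — not both ✓
  (3) {u, q}: 1 true — at most one ✓
  (4) {b, v}: all 2 true ✓
  (5) v=T ⇒ u: T ✓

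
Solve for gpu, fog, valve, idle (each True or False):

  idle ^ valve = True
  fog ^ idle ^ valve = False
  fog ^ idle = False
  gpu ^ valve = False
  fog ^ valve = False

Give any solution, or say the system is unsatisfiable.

Unsatisfiable — no assignment works.

Adding constraints 1, 3, 5 mod 2: every variable appears an even number of times on the left, so the left side is 0.
But the right sides sum to 1 (mod 2). 0 ≠ 1 — the system is inconsistent.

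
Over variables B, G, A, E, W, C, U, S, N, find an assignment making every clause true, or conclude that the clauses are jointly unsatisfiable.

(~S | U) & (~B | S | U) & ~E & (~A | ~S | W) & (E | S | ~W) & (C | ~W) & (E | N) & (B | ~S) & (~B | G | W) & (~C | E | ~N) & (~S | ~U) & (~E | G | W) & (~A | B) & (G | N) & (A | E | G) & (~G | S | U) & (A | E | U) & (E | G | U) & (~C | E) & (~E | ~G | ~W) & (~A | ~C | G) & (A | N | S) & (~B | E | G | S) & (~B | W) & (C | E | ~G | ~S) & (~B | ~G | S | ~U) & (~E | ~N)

B = False, G = True, A = False, E = False, W = False, C = False, U = True, S = False, N = True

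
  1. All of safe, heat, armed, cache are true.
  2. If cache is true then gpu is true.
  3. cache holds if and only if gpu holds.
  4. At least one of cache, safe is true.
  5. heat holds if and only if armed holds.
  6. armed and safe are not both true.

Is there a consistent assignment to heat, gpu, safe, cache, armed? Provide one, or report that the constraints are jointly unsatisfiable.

Case armed = True:
  (1) forces safe = True.
  Constraint (6) is violated (armed=T, safe=T) — contradiction.
Case armed = False:
  Constraint (1) is violated (armed=F) — contradiction.
Both cases fail — unsatisfiable.

Unsatisfiable — no assignment works.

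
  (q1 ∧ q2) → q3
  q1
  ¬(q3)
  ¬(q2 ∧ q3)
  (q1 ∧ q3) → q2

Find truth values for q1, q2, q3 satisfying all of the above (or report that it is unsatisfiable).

q1=T, q2=F, q3=F

Unit clause (q1) forces q1 = True.
Unit clause (¬q3) forces q3 = False.
In (¬q1 ∨ ¬q2 ∨ q3) only ¬q2 is left, so q2 = False.
Check each clause:
  (q1): q1 holds.
  (¬q3): ¬q3 holds.
  (¬q2 ∨ ¬q3): ¬q2 holds.
  (¬q1 ∨ ¬q2 ∨ q3): ¬q2 holds.
  (¬q1 ∨ q2 ∨ ¬q3): ¬q3 holds.
All clauses satisfied.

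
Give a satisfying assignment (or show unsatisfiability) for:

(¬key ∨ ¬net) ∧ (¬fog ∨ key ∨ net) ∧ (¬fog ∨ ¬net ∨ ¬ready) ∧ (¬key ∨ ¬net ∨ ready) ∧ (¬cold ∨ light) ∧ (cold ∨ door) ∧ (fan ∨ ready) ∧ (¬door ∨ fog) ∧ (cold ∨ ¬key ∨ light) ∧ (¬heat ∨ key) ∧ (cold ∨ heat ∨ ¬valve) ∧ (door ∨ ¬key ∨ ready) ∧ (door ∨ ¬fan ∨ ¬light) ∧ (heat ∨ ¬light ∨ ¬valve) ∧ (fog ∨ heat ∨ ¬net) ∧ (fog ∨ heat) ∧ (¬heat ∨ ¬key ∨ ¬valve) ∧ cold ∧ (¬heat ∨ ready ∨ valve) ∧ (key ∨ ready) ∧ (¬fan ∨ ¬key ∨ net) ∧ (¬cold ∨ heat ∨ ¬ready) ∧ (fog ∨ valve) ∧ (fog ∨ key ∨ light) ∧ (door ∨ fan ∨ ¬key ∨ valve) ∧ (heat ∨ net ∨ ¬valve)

cold: True, fog: True, net: False, light: True, fan: False, key: True, door: True, heat: True, ready: True, valve: False

Unit clause (cold) forces cold = True.
In (¬cold ∨ light) only light is left, so light = True.
Set fog = True.
Set net = False.
  then (¬fog ∨ key ∨ net) forces key = True.
  then (¬fan ∨ ¬key ∨ net) forces fan = False.
  then (fan ∨ ready) forces ready = True.
  then (¬cold ∨ heat ∨ ¬ready) forces heat = True.
  then (¬heat ∨ ¬key ∨ ¬valve) forces valve = False.
  then (door ∨ fan ∨ ¬key ∨ valve) forces door = True.
All clauses satisfied.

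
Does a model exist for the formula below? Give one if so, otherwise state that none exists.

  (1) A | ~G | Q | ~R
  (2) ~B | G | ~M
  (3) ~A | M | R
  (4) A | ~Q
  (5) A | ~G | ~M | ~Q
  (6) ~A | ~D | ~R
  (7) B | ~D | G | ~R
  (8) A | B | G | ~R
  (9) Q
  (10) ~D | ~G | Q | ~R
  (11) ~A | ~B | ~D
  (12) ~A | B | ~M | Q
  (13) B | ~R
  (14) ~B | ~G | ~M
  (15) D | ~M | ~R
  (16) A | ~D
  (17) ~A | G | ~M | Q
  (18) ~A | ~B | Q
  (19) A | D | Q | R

A = True, B = False, G = True, R = False, D = False, Q = True, M = True

Unit clause (Q) forces Q = True.
In (A | ~Q) only A is left, so A = True.
Set B = False.
  then (B | ~R) forces R = False.
  then (~A | M | R) forces M = True.
Set G = True.
Set D = False.
All clauses satisfied.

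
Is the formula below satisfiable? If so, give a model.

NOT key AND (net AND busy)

busy=T, net=T, key=F

  NOT key = True
  net AND busy = True
Both conjuncts True, so the formula holds.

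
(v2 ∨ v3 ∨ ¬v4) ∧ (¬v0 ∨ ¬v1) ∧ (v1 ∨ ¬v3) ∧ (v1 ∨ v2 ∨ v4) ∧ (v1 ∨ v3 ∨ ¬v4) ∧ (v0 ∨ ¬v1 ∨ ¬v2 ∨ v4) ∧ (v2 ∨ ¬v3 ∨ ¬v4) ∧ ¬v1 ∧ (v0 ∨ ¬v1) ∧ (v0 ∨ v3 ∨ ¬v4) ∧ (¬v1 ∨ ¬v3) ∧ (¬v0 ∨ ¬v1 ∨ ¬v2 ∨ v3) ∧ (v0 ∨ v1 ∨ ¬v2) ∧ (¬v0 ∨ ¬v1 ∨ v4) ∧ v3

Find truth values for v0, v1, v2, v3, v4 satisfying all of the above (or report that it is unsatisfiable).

Case v1 = True:
  Clause (¬v1) is falsified — contradiction.
Case v1 = False:
  (v1 ∨ ¬v3) forces v3 = False.
  Clause (v3) is falsified — contradiction.
Both cases fail, so the formula is unsatisfiable.

UNSATISFIABLE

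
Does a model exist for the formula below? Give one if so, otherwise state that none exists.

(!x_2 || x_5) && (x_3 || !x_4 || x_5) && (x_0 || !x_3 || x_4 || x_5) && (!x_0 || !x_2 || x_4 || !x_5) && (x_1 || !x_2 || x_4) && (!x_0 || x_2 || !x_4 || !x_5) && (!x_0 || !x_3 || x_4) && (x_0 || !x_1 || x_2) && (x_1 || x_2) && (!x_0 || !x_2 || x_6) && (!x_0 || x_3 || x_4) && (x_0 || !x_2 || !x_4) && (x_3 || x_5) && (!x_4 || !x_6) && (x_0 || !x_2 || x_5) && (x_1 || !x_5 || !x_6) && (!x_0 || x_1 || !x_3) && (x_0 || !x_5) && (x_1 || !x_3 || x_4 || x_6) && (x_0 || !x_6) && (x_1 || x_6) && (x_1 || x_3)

x_0 = True, x_1 = True, x_2 = False, x_3 = True, x_4 = True, x_5 = False, x_6 = False

Try x_0 = False:
  (x_0 || !x_5) forces x_5 = False.
  (!x_2 || x_5) forces x_2 = False.
  (x_0 || !x_1 || x_2) forces x_1 = False.
  clause (x_1 || x_2) is falsified — backtrack.
So x_0 = True.
Set x_1 = True.
Try x_2 = True:
  (!x_2 || x_5) forces x_5 = True.
  (!x_0 || !x_2 || x_4 || !x_5) forces x_4 = True.
  (!x_0 || !x_2 || x_6) forces x_6 = True.
  clause (!x_4 || !x_6) is falsified — backtrack.
So x_2 = False.
Set x_3 = True.
  then (!x_0 || !x_3 || x_4) forces x_4 = True.
  then (!x_4 || !x_6) forces x_6 = False.
  then (!x_0 || x_2 || !x_4 || !x_5) forces x_5 = False.
All clauses satisfied.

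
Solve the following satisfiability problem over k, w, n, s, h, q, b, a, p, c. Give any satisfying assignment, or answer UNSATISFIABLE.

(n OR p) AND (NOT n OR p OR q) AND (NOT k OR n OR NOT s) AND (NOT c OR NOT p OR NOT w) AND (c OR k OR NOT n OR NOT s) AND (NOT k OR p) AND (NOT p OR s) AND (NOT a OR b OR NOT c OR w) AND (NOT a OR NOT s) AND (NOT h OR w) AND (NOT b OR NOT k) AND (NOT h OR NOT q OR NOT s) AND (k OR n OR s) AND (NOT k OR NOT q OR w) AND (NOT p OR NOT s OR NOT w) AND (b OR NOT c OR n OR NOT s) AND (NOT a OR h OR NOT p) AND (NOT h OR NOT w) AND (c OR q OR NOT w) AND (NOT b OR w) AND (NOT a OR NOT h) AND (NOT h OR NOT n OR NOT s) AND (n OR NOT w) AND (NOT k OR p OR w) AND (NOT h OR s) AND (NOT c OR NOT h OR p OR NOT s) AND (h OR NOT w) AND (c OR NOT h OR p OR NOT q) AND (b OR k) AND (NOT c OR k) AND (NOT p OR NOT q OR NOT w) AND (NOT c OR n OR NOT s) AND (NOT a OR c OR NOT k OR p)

Set k = True.
  then (NOT k OR p) forces p = True.
  then (NOT p OR s) forces s = True.
  then (NOT a OR NOT s) forces a = False.
  then (NOT b OR NOT k) forces b = False.
  then (NOT p OR NOT s OR NOT w) forces w = False.
  then (NOT k OR n OR NOT s) forces n = True.
  then (NOT h OR w) forces h = False.
  then (NOT k OR NOT q OR w) forces q = False.
Set c = True.
All clauses satisfied.

k: True, w: False, n: True, s: True, h: False, q: False, b: False, a: False, p: True, c: True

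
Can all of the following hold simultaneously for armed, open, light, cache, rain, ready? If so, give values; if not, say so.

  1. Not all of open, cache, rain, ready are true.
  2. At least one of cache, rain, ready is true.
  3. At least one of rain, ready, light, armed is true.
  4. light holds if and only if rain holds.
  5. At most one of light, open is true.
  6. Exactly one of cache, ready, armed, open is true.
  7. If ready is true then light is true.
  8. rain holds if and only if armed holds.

armed = True, open = False, light = True, cache = False, rain = True, ready = False

  (1) {open, cache, rain, ready}: 1/4 true — not all ✓
  (2) {cache, rain, ready}: 1 true — at least one ✓
  (3) {rain, ready, light, armed}: 3 true — at least one ✓
  (4) light=T, rain=T — same ✓
  (5) {light, open}: 1 true — at most one ✓
  (6) {cache, ready, armed, open}: 1 true — exactly one ✓
  (7) ready=F ⇒ light: vacuous ✓
  (8) rain=T, armed=T — same ✓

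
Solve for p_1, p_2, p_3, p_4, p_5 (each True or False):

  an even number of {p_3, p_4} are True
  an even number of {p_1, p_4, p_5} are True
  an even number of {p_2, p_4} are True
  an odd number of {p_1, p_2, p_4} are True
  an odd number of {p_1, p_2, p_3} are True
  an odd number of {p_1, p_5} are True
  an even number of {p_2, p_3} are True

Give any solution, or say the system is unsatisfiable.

p_1: True; p_2: True; p_3: True; p_4: True; p_5: False

{p_3, p_4}: 2 true → even ✓
{p_1, p_4, p_5}: 2 true → even ✓
{p_2, p_4}: 2 true → even ✓
{p_1, p_2, p_4}: 3 true → odd ✓
{p_1, p_2, p_3}: 3 true → odd ✓
{p_1, p_5}: 1 true → odd ✓
{p_2, p_3}: 2 true → even ✓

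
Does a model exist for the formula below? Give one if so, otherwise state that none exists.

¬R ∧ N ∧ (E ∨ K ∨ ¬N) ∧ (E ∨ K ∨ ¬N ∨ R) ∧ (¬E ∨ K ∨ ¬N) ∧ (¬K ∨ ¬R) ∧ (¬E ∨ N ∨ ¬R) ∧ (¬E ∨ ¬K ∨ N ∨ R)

K = True, N = True, R = False, E = False

Unit clause (¬R) forces R = False.
Unit clause (N) forces N = True.
Try K = False:
  (E ∨ K ∨ ¬N) forces E = True.
  clause (¬E ∨ K ∨ ¬N) is falsified — backtrack.
So K = True.
Set E = False.
Check each clause:
  (¬R): ¬R holds.
  (N): N holds.
  (E ∨ K ∨ ¬N): K holds.
  (E ∨ K ∨ ¬N ∨ R): K holds.
  (¬E ∨ K ∨ ¬N): ¬E holds.
  (¬K ∨ ¬R): ¬R holds.
  (¬E ∨ N ∨ ¬R): ¬E holds.
  (¬E ∨ ¬K ∨ N ∨ R): ¬E holds.
All clauses satisfied.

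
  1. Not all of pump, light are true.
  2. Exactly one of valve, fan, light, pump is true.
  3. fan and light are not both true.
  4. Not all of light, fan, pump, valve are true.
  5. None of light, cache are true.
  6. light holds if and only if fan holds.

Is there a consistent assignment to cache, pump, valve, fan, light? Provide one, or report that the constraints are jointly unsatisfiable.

cache: False, pump: False, valve: True, fan: False, light: False

  (1) {pump, light}: 0/2 true — not all ✓
  (2) {valve, fan, light, pump}: 1 true — exactly one ✓
  (3) fan=F, light=F — not both ✓
  (4) {light, fan, pump, valve}: 1/4 true — not all ✓
  (5) {light, cache}: 0 true — none ✓
  (6) light=F, fan=F — same ✓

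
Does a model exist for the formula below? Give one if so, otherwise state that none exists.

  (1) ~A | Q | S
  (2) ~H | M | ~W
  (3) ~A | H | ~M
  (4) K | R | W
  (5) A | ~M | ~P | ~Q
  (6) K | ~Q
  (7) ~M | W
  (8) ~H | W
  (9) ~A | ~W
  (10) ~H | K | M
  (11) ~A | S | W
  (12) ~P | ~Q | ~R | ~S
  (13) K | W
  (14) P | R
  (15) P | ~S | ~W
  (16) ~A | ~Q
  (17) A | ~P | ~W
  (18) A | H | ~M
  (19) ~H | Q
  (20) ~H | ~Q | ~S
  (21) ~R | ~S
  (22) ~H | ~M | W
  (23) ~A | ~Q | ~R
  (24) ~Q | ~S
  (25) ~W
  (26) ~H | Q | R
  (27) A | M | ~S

Unit clause (~W) forces W = False.
In (~M | W) only ~M is left, so M = False.
In (~H | W) only ~H is left, so H = False.
In (K | W) only K is left, so K = True.
Set R = False.
  then (P | R) forces P = True.
Set A = False.
  then (A | M | ~S) forces S = False.
Set Q = False.
All clauses satisfied.

R: False, A: False, H: False, M: False, S: False, W: False, Q: False, P: True, K: True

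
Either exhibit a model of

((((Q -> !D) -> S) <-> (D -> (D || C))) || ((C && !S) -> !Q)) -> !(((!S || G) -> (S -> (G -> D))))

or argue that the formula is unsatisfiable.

C = True, Q = True, S = False, D = False, G = True

  ((((Q -> !D) -> S) <-> (D -> (D || C))) || ((C && !S) -> !Q)) -> !(((!S || G) -> (S -> (G -> D)))) = True
    (((Q -> !D) -> S) <-> (D -> (D || C))) || ((C && !S) -> !Q) = False
      ((Q -> !D) -> S) <-> (D -> (D || C)) = False
        (Q -> !D) -> S = False
          Q -> !D = True
            !D = True
        D -> (D || C) = True
          D || C = True
      (C && !S) -> !Q = False
        C && !S = True
          !S = True
        !Q = False
    !(((!S || G) -> (S -> (G -> D)))) = False
      (!S || G) -> (S -> (G -> D)) = True
        !S || G = True
          !S = True
        S -> (G -> D) = True
          G -> D = False
The formula evaluates to True.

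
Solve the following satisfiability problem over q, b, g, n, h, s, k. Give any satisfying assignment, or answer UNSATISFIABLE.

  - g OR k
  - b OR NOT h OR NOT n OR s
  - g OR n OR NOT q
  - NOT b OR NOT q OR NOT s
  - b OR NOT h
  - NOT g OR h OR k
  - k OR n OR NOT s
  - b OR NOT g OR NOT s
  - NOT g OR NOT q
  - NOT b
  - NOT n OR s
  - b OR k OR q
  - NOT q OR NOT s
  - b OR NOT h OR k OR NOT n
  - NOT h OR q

Unit clause (NOT b) forces b = False.
In (b OR NOT h) only NOT h is left, so h = False.
Set q = False.
  then (b OR k OR q) forces k = True.
Set g = False.
Set n = False.
Set s = True.
All clauses satisfied.

q = False, b = False, g = False, n = False, h = False, s = True, k = True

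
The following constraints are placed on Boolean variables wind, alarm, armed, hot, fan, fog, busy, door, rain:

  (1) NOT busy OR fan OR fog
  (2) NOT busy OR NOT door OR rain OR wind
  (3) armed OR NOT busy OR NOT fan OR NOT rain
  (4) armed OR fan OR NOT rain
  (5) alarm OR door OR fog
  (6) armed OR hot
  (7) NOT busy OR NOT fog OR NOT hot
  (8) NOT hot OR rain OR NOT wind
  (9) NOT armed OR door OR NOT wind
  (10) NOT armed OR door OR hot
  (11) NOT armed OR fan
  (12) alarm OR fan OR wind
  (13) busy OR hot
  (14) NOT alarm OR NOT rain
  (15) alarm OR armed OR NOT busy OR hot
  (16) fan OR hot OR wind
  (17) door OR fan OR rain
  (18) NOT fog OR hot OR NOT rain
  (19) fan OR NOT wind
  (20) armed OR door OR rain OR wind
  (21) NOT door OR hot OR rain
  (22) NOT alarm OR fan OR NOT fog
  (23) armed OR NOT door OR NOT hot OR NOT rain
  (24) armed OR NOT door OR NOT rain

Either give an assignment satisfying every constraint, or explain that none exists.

wind = False; alarm = False; armed = True; hot = True; fan = True; fog = True; busy = False; door = True; rain = False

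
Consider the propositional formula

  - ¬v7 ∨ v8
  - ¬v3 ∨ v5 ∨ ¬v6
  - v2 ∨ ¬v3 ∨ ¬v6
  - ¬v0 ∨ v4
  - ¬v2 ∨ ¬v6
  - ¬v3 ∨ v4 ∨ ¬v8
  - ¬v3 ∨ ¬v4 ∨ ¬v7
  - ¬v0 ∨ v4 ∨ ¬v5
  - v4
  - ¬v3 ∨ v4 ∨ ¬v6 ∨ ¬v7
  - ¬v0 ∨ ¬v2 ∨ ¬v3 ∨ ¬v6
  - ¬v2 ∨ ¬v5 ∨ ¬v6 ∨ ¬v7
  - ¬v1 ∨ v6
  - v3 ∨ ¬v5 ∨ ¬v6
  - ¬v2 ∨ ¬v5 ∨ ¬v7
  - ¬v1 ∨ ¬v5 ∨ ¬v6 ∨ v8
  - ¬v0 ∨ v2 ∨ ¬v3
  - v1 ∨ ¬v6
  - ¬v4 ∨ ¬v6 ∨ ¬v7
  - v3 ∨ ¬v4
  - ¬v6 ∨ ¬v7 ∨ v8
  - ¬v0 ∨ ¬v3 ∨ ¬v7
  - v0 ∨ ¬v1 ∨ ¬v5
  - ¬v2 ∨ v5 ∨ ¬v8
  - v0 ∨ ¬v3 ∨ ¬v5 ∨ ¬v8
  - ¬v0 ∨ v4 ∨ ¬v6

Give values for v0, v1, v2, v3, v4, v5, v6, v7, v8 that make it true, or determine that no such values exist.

Unit clause (v4) forces v4 = True.
In (v3 ∨ ¬v4) only v3 is left, so v3 = True.
In (¬v3 ∨ ¬v4 ∨ ¬v7) only ¬v7 is left, so v7 = False.
Set v0 = False.
Set v1 = False.
  then (v1 ∨ ¬v6) forces v6 = False.
Set v2 = False.
Set v5 = False.
Set v8 = False.
All clauses satisfied.

v0: False, v1: False, v2: False, v3: True, v4: True, v5: False, v6: False, v7: False, v8: False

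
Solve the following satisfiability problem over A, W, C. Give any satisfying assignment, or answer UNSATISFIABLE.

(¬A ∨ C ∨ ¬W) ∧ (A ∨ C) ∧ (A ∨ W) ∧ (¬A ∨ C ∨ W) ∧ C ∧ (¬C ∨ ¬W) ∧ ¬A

Case A = True:
  Clause (¬A) is falsified — contradiction.
Case A = False:
  (A ∨ C) forces C = True.
  (A ∨ W) forces W = True.
  Clause (¬C ∨ ¬W) is falsified — contradiction.
Both cases fail, so the formula is unsatisfiable.

Unsatisfiable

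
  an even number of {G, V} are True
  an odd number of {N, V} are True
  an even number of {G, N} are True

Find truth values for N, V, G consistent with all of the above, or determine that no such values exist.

UNSATISFIABLE

Adding constraints 1, 2, 3 mod 2: every variable appears an even number of times on the left, so the left side is 0.
But the right sides sum to 1 (mod 2). 0 ≠ 1 — the system is inconsistent.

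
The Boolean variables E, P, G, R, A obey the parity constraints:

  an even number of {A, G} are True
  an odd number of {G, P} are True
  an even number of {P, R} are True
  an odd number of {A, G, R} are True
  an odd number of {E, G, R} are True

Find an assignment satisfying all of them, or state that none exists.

E = False; P = True; G = False; R = True; A = False

{A, G}: 0 true → even ✓
{G, P}: 1 true → odd ✓
{P, R}: 2 true → even ✓
{A, G, R}: 1 true → odd ✓
{E, G, R}: 1 true → odd ✓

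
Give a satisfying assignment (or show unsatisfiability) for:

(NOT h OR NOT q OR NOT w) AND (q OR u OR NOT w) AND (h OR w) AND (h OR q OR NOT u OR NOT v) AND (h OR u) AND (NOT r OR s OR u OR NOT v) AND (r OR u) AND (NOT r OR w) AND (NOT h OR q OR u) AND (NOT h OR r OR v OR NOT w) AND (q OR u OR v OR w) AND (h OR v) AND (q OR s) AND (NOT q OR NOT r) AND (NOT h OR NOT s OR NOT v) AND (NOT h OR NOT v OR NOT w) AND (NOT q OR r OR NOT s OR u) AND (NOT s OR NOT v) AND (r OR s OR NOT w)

h = True; r = False; w = False; u = True; s = True; v = False; q = False

Set h = True.
Set r = False.
  then (r OR u) forces u = True.
Set w = False.
Set s = True.
  then (NOT h OR NOT s OR NOT v) forces v = False.
Set q = False.
All clauses satisfied.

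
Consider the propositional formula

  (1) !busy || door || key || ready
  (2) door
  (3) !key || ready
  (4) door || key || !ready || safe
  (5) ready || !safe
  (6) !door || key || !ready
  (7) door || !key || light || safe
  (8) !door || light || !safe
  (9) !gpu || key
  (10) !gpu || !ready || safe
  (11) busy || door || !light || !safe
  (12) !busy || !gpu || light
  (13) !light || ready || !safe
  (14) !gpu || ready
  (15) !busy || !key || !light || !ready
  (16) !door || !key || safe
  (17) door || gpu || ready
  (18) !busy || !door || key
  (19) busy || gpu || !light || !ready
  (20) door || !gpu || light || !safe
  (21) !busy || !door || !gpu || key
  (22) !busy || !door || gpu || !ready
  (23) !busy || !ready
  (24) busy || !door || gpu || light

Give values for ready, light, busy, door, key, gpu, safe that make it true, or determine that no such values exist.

Unit clause (door) forces door = True.
Set ready = False.
  then (!key || ready) forces key = False.
  then (ready || !safe) forces safe = False.
  then (!gpu || key) forces gpu = False.
  then (!busy || !door || key) forces busy = False.
  then (busy || !door || gpu || light) forces light = True.
All clauses satisfied.

ready = False, light = True, busy = False, door = True, key = False, gpu = False, safe = False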